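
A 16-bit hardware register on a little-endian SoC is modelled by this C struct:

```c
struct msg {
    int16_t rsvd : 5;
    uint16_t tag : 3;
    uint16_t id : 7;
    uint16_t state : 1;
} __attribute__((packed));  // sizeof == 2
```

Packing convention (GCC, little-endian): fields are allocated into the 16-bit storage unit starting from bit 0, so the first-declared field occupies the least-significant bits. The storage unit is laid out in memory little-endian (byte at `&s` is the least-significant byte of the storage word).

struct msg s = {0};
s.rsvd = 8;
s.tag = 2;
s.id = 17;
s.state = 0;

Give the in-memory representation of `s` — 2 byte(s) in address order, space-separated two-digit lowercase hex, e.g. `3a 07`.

[0+:5] rsvd=8 & 0x1f = 0x8; word=0x0008
[5+:3] tag=2 & 0x7 = 0x2; word=0x0048
[8+:7] id=17 & 0x7f = 0x11; word=0x1148
[15+:1] state=0 & 0x1 = 0x0; word=0x1148
word = 0x1148 → little-endian bytes:
  [0]=0x48  [1]=0x11

48 11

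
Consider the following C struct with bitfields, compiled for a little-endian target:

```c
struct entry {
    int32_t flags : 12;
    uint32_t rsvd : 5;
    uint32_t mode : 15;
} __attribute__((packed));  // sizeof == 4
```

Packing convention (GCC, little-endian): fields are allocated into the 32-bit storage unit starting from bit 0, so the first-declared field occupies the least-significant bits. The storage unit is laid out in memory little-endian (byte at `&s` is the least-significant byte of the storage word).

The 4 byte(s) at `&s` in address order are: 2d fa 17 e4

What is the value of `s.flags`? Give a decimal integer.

[0]=0x2d [1]=0xfa [2]=0x17 [3]=0xe4 (little-endian) → word 0xe417fa2d
flags [0+:12] = (word>>0) & 0xfff = 2605  ←
rsvd [12+:5] = (word>>12) & 0x1f = 31
mode [17+:15] = (word>>17) & 0x7fff = 29195
flags signed 12b, MSB=1: 2605 - 4096 = -1491

-1491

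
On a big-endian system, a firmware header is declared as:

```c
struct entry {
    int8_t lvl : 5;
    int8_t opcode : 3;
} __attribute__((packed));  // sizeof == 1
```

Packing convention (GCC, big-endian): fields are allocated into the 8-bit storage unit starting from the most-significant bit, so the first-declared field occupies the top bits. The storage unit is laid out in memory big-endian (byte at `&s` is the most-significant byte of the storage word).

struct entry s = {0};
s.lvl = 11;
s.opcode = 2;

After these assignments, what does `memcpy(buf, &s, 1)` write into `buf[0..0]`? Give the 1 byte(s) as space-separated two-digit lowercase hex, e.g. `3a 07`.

lvl (5b) val=11 bits=0xb at bit 3: 0x58
opcode (3b) val=2 bits=0x2 at bit 0: 0x5a
word = 0x5a → big-endian bytes:
  [0]=0x5a

5a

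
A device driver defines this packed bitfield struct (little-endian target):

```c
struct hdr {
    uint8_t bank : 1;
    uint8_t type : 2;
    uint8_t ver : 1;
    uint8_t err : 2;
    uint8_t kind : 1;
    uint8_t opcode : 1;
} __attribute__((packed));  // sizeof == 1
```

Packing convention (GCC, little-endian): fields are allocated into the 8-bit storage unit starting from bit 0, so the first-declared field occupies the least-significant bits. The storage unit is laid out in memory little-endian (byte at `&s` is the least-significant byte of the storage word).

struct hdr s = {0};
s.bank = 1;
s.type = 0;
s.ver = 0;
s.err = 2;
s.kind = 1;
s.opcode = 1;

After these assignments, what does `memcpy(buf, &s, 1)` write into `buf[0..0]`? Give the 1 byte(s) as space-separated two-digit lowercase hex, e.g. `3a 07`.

e1

bank:1 = 1 → 0x1 << 0 → word 0x01
type:2 = 0 → 0x0 << 1 → word 0x01
ver:1 = 0 → 0x0 << 3 → word 0x01
err:2 = 2 → 0x2 << 4 → word 0x21
kind:1 = 1 → 0x1 << 6 → word 0x61
opcode:1 = 1 → 0x1 << 7 → word 0xe1
word = 0xe1 → little-endian bytes:
  [0]=0xe1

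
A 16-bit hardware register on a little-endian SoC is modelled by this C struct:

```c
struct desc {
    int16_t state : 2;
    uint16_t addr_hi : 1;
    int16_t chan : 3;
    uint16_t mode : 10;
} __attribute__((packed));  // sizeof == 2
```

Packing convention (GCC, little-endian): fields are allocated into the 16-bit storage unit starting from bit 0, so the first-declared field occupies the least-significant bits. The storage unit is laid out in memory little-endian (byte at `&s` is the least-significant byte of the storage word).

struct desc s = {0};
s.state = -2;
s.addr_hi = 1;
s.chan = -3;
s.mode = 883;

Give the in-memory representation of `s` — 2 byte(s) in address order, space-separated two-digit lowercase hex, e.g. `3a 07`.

ee dc

state:2 = -2 → 0x2 << 0 → word 0x0002
addr_hi:1 = 1 → 0x1 << 2 → word 0x0006
chan:3 = -3 → 0x5 << 3 → word 0x002e
mode:10 = 883 → 0x373 << 6 → word 0xdcee
word = 0xdcee → little-endian bytes:
  [0]=0xee  [1]=0xdc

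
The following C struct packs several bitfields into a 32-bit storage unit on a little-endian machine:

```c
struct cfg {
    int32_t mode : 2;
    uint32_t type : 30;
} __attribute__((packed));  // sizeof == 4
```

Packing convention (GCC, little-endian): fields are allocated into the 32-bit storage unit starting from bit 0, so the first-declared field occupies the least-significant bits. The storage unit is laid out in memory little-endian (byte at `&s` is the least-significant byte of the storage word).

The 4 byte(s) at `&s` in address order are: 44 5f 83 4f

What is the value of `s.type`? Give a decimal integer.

333502417

[0]=0x44 [1]=0x5f [2]=0x83 [3]=0x4f (little-endian) → word 0x4f835f44
mode:2 @ bit 0 → (0x4f835f44>>0)&0x3 = 0x0
type:30 @ bit 2 → (0x4f835f44>>2)&0x3fffffff = 0x13e0d7d1  ←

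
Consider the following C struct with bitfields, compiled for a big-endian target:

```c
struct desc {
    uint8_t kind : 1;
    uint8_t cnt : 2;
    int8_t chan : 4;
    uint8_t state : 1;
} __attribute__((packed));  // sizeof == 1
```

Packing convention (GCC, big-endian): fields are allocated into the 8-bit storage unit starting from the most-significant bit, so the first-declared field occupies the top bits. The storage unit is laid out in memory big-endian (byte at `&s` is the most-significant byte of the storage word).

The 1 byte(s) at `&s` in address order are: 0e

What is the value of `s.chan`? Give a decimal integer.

[0]=0x0e (big-endian) → word 0x0e
kind:1 @ bit 7 → (0x0e>>7)&0x1 = 0x0
cnt:2 @ bit 5 → (0x0e>>5)&0x3 = 0x0
chan:4 @ bit 1 → (0x0e>>1)&0xf = 0x7  ←
state:1 @ bit 0 → (0x0e>>0)&0x1 = 0x0
chan signed 4b, MSB=0: value = 7

7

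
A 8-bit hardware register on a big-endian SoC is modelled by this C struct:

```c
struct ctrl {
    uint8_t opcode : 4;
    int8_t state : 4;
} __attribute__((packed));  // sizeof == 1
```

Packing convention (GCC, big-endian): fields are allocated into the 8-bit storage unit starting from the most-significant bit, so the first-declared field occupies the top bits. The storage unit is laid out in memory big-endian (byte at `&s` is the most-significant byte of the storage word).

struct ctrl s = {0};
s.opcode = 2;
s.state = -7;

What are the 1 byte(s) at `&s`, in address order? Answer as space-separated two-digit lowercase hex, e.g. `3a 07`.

29

[4+:4] opcode=2 & 0xf = 0x2; word=0x20
[0+:4] state=-7 & 0xf = 0x9; word=0x29
word = 0x29 → big-endian bytes:
  [0]=0x29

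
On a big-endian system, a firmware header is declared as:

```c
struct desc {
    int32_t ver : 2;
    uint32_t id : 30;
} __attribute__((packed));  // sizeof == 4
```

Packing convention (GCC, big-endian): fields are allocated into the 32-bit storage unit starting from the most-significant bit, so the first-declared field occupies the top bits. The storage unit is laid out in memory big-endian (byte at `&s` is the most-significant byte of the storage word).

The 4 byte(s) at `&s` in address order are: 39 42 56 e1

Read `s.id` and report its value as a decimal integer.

[0]=0x39 [1]=0x42 [2]=0x56 [3]=0xe1 (big-endian) → word 0x394256e1
ver:2 @ bit 30 → (0x394256e1>>30)&0x3 = 0x0
id:30 @ bit 0 → (0x394256e1>>0)&0x3fffffff = 0x394256e1  ←

960648929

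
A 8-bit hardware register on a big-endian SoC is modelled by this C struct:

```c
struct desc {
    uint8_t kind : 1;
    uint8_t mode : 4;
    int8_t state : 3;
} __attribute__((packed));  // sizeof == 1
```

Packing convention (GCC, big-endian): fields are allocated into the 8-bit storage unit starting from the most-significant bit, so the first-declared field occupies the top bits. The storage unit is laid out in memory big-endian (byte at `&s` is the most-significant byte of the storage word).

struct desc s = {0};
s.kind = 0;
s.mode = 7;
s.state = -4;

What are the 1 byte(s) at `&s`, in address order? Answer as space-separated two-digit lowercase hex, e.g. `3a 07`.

kind (1b) val=0 bits=0x0 at bit 7: 0x00
mode (4b) val=7 bits=0x7 at bit 3: 0x38
state (3b) val=-4 bits=0x4 at bit 0: 0x3c
word = 0x3c → big-endian bytes:
  [0]=0x3c

3c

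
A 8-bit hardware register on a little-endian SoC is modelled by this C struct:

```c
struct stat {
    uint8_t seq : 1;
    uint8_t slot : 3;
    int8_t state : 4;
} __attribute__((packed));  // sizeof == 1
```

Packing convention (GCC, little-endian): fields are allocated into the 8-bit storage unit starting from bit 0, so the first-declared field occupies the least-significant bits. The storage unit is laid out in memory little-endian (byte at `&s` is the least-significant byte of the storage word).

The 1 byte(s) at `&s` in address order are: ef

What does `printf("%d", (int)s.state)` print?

[0]=0xef (little-endian) → word 0xef
seq:1 @ bit 0 → (0xef>>0)&0x1 = 0x1
slot:3 @ bit 1 → (0xef>>1)&0x7 = 0x7
state:4 @ bit 4 → (0xef>>4)&0xf = 0xe  ←
state signed 4b, MSB=1: 14 - 16 = -2

-2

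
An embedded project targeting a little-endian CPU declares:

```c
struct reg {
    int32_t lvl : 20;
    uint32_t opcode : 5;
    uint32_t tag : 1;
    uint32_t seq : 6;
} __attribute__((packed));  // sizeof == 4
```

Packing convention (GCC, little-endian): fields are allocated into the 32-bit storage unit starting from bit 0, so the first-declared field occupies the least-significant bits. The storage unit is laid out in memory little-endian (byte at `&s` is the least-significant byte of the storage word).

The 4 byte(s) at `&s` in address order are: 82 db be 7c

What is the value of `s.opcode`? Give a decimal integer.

[0]=0x82 [1]=0xdb [2]=0xbe [3]=0x7c (little-endian) → word 0x7cbedb82
lvl [0+:20] = (word>>0) & 0xfffff = 973698
opcode [20+:5] = (word>>20) & 0x1f = 11  ←
tag [25+:1] = (word>>25) & 0x1 = 0
seq [26+:6] = (word>>26) & 0x3f = 31

11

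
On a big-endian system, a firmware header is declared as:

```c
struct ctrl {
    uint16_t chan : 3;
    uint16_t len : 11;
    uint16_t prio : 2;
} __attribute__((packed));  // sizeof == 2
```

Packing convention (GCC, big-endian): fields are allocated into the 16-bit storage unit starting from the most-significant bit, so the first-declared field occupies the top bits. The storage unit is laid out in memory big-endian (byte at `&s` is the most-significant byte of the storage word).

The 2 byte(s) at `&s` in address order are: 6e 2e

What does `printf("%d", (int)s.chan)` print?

3

[0]=0x6e [1]=0x2e (big-endian) → word 0x6e2e
chan [13+:3] = (word>>13) & 0x7 = 3  ←
len [2+:11] = (word>>2) & 0x7ff = 907
prio [0+:2] = (word>>0) & 0x3 = 2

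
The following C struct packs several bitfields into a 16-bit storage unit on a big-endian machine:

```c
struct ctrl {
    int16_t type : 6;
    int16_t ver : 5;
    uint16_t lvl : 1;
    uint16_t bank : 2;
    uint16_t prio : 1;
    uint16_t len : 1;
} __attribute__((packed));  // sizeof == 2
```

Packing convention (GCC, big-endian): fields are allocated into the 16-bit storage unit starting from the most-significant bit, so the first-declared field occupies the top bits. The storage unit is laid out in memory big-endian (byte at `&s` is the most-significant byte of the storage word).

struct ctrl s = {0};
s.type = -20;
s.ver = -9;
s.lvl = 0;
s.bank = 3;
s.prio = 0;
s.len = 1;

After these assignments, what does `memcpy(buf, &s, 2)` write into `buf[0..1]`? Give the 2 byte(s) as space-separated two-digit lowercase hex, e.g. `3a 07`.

type (6b) val=-20 bits=0x2c at bit 10: 0xb000
ver (5b) val=-9 bits=0x17 at bit 5: 0xb2e0
lvl (1b) val=0 bits=0x0 at bit 4: 0xb2e0
bank (2b) val=3 bits=0x3 at bit 2: 0xb2ec
prio (1b) val=0 bits=0x0 at bit 1: 0xb2ec
len (1b) val=1 bits=0x1 at bit 0: 0xb2ed
word = 0xb2ed → big-endian bytes:
  [0]=0xb2  [1]=0xed

b2 ed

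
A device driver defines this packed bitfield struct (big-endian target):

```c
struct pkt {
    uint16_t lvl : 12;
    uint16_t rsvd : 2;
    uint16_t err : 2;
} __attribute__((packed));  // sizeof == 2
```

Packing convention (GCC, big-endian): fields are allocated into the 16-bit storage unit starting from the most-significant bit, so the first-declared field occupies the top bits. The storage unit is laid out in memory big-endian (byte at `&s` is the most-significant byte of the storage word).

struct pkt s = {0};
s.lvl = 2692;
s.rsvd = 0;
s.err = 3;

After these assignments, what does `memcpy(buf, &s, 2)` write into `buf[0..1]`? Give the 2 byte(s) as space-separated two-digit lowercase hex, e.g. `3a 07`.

a8 43

lvl (12b) val=2692 bits=0xa84 at bit 4: 0xa840
rsvd (2b) val=0 bits=0x0 at bit 2: 0xa840
err (2b) val=3 bits=0x3 at bit 0: 0xa843
word = 0xa843 → big-endian bytes:
  [0]=0xa8  [1]=0x43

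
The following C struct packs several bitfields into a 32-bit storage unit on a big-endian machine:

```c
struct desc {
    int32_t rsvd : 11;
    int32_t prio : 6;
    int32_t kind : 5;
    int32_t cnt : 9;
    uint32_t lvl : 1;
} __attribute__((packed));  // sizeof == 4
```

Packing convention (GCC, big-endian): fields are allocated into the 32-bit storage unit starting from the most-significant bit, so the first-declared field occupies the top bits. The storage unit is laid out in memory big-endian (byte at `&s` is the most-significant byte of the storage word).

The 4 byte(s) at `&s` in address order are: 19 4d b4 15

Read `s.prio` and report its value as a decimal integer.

[0]=0x19 [1]=0x4d [2]=0xb4 [3]=0x15 (big-endian) → word 0x194db415
rsvd:11 @ bit 21 → (0x194db415>>21)&0x7ff = 0xca
prio:6 @ bit 15 → (0x194db415>>15)&0x3f = 0x1b  ←
kind:5 @ bit 10 → (0x194db415>>10)&0x1f = 0xd
cnt:9 @ bit 1 → (0x194db415>>1)&0x1ff = 0xa
lvl:1 @ bit 0 → (0x194db415>>0)&0x1 = 0x1
prio signed 6b, MSB=0: value = 27

27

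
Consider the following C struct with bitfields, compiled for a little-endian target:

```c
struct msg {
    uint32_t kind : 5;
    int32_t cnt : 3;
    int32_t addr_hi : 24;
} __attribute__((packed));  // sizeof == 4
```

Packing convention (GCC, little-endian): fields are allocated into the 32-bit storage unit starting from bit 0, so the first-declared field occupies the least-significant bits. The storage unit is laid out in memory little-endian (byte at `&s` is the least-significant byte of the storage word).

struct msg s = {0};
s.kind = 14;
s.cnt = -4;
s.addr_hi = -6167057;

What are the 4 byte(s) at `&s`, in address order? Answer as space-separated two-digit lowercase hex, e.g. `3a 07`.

8e ef e5 a1

kind:5 = 14 → 0xe << 0 → word 0x0000000e
cnt:3 = -4 → 0x4 << 5 → word 0x0000008e
addr_hi:24 = -6167057 → 0xa1e5ef << 8 → word 0xa1e5ef8e
word = 0xa1e5ef8e → little-endian bytes:
  [0]=0x8e  [1]=0xef  [2]=0xe5  [3]=0xa1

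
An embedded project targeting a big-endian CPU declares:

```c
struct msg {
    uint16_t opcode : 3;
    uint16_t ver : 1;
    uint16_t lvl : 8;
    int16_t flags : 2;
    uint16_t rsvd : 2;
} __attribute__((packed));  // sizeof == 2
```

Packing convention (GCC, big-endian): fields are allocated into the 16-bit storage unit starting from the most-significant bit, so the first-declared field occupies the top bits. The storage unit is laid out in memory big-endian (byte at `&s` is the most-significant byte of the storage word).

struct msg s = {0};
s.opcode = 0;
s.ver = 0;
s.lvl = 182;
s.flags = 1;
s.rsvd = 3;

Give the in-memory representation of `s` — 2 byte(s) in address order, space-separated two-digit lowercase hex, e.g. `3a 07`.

opcode (3b) val=0 bits=0x0 at bit 13: 0x0000
ver (1b) val=0 bits=0x0 at bit 12: 0x0000
lvl (8b) val=182 bits=0xb6 at bit 4: 0x0b60
flags (2b) val=1 bits=0x1 at bit 2: 0x0b64
rsvd (2b) val=3 bits=0x3 at bit 0: 0x0b67
word = 0x0b67 → big-endian bytes:
  [0]=0x0b  [1]=0x67

0b 67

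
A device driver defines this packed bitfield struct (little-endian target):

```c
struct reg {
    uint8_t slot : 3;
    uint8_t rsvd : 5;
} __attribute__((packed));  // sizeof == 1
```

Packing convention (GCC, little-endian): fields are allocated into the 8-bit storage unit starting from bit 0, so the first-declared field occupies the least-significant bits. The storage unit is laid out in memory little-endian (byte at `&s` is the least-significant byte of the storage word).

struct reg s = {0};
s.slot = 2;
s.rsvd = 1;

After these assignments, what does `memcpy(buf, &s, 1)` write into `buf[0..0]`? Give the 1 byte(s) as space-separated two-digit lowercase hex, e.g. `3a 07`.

0a

slot (3b) val=2 bits=0x2 at bit 0: 0x02
rsvd (5b) val=1 bits=0x1 at bit 3: 0x0a
word = 0x0a → little-endian bytes:
  [0]=0x0a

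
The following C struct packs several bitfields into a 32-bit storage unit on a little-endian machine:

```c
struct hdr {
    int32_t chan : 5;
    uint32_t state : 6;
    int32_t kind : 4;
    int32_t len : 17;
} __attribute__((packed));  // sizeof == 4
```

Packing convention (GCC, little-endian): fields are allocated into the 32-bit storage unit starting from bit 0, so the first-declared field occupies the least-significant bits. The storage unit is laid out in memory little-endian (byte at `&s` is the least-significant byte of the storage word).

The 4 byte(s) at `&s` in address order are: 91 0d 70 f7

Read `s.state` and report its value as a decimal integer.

[0]=0x91 [1]=0x0d [2]=0x70 [3]=0xf7 (little-endian) → word 0xf7700d91
chan:5 @ bit 0 → (0xf7700d91>>0)&0x1f = 0x11
state:6 @ bit 5 → (0xf7700d91>>5)&0x3f = 0x2c  ←
kind:4 @ bit 11 → (0xf7700d91>>11)&0xf = 0x1
len:17 @ bit 15 → (0xf7700d91>>15)&0x1ffff = 0x1eee0

44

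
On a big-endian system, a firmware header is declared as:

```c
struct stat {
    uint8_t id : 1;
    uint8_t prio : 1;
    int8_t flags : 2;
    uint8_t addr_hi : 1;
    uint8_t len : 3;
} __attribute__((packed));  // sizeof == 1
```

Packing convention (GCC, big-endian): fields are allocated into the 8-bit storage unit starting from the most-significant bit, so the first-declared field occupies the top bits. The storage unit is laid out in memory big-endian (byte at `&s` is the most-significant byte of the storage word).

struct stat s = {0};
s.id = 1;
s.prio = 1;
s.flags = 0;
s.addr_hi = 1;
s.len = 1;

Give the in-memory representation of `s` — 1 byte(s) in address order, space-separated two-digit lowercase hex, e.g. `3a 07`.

[7+:1] id=1 & 0x1 = 0x1; word=0x80
[6+:1] prio=1 & 0x1 = 0x1; word=0xc0
[4+:2] flags=0 & 0x3 = 0x0; word=0xc0
[3+:1] addr_hi=1 & 0x1 = 0x1; word=0xc8
[0+:3] len=1 & 0x7 = 0x1; word=0xc9
word = 0xc9 → big-endian bytes:
  [0]=0xc9

c9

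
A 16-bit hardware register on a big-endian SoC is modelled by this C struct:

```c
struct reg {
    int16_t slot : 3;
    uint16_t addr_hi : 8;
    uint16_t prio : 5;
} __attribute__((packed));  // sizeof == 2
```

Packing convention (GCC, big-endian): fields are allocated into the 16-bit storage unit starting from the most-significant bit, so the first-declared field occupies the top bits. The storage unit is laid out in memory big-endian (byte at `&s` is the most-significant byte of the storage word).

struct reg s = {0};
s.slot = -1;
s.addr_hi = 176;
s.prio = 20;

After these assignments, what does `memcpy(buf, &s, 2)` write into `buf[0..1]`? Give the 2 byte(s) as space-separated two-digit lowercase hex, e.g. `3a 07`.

f6 14

slot (3b) val=-1 bits=0x7 at bit 13: 0xe000
addr_hi (8b) val=176 bits=0xb0 at bit 5: 0xf600
prio (5b) val=20 bits=0x14 at bit 0: 0xf614
word = 0xf614 → big-endian bytes:
  [0]=0xf6  [1]=0x14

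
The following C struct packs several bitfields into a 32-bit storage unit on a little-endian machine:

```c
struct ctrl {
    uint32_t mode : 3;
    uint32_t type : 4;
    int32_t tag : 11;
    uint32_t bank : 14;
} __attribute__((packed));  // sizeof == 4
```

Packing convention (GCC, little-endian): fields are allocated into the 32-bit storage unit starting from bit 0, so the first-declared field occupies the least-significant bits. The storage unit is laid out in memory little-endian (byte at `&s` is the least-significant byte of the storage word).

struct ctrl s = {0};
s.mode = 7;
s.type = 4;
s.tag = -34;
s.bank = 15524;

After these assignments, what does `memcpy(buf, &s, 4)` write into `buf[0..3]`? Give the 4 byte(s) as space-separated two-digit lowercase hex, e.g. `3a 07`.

mode (3b) val=7 bits=0x7 at bit 0: 0x00000007
type (4b) val=4 bits=0x4 at bit 3: 0x00000027
tag (11b) val=-34 bits=0x7de at bit 7: 0x0003ef27
bank (14b) val=15524 bits=0x3ca4 at bit 18: 0xf293ef27
word = 0xf293ef27 → little-endian bytes:
  [0]=0x27  [1]=0xef  [2]=0x93  [3]=0xf2

27 ef 93 f2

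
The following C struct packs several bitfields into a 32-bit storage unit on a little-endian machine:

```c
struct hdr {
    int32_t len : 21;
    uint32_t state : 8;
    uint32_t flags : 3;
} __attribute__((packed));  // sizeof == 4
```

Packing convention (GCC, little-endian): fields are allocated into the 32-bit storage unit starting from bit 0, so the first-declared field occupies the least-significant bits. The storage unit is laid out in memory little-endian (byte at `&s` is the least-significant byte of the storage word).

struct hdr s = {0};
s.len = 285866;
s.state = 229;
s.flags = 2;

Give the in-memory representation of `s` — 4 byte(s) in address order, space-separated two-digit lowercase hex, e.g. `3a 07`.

len:21 = 285866 → 0x45caa << 0 → word 0x00045caa
state:8 = 229 → 0xe5 << 21 → word 0x1ca45caa
flags:3 = 2 → 0x2 << 29 → word 0x5ca45caa
word = 0x5ca45caa → little-endian bytes:
  [0]=0xaa  [1]=0x5c  [2]=0xa4  [3]=0x5c

aa 5c a4 5c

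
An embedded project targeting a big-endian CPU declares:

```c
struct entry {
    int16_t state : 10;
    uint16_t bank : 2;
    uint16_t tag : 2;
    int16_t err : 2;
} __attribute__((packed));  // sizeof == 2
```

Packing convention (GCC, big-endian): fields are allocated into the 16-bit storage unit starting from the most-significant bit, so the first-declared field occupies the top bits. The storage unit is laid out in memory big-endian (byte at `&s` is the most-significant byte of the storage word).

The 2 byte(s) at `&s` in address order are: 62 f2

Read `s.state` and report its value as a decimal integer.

[0]=0x62 [1]=0xf2 (big-endian) → word 0x62f2
state [6+:10] = (word>>6) & 0x3ff = 395  ←
bank [4+:2] = (word>>4) & 0x3 = 3
tag [2+:2] = (word>>2) & 0x3 = 0
err [0+:2] = (word>>0) & 0x3 = 2
state signed 10b, MSB=0: value = 395

395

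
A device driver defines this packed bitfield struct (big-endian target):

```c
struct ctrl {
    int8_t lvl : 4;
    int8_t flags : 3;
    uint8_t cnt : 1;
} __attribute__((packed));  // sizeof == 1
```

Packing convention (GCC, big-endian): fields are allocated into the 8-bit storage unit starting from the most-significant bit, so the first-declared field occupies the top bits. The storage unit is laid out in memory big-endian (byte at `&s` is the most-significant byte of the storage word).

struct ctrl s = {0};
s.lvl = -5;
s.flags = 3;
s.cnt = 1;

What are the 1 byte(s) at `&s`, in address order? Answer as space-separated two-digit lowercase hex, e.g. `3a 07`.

lvl:4 = -5 → 0xb << 4 → word 0xb0
flags:3 = 3 → 0x3 << 1 → word 0xb6
cnt:1 = 1 → 0x1 << 0 → word 0xb7
word = 0xb7 → big-endian bytes:
  [0]=0xb7

b7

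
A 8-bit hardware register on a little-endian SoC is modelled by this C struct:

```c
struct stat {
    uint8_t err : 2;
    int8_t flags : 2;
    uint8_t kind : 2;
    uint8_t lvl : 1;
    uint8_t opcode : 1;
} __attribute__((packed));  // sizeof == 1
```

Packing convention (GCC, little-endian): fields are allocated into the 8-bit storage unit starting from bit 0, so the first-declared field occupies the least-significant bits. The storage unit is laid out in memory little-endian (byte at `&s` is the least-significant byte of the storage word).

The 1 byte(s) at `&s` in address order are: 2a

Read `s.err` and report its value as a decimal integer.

[0]=0x2a (little-endian) → word 0x2a
err:2 @ bit 0 → (0x2a>>0)&0x3 = 0x2  ←
flags:2 @ bit 2 → (0x2a>>2)&0x3 = 0x2
kind:2 @ bit 4 → (0x2a>>4)&0x3 = 0x2
lvl:1 @ bit 6 → (0x2a>>6)&0x1 = 0x0
opcode:1 @ bit 7 → (0x2a>>7)&0x1 = 0x0

2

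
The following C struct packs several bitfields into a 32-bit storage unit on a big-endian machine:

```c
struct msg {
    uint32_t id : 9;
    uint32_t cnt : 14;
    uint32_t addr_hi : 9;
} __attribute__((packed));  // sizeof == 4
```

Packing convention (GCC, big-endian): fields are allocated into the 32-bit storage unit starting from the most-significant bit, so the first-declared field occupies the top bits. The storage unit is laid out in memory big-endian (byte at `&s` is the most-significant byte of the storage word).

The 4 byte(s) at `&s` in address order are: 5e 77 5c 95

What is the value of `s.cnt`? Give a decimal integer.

15278

[0]=0x5e [1]=0x77 [2]=0x5c [3]=0x95 (big-endian) → word 0x5e775c95
id [23+:9] = (word>>23) & 0x1ff = 188
cnt [9+:14] = (word>>9) & 0x3fff = 15278  ←
addr_hi [0+:9] = (word>>0) & 0x1ff = 149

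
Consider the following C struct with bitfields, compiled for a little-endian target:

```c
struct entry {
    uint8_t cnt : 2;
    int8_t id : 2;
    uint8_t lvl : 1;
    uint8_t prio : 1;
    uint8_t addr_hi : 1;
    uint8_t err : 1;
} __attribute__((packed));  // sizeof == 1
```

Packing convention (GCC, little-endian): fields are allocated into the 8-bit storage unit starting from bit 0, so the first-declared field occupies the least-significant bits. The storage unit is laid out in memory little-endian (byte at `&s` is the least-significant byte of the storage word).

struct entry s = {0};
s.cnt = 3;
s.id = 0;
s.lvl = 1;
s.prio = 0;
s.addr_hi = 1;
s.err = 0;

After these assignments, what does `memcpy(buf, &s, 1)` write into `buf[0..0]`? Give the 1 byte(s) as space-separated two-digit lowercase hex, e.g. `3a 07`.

cnt (2b) val=3 bits=0x3 at bit 0: 0x03
id (2b) val=0 bits=0x0 at bit 2: 0x03
lvl (1b) val=1 bits=0x1 at bit 4: 0x13
prio (1b) val=0 bits=0x0 at bit 5: 0x13
addr_hi (1b) val=1 bits=0x1 at bit 6: 0x53
err (1b) val=0 bits=0x0 at bit 7: 0x53
word = 0x53 → little-endian bytes:
  [0]=0x53

53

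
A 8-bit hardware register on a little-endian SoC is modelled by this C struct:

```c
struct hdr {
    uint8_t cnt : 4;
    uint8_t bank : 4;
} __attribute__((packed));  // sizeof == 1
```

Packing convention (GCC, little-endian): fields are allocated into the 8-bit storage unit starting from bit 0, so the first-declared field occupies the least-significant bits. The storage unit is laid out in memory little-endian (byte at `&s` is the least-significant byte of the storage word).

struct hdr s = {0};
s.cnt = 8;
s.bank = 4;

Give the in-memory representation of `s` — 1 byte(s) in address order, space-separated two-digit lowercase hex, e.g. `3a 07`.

[0+:4] cnt=8 & 0xf = 0x8; word=0x08
[4+:4] bank=4 & 0xf = 0x4; word=0x48
word = 0x48 → little-endian bytes:
  [0]=0x48

48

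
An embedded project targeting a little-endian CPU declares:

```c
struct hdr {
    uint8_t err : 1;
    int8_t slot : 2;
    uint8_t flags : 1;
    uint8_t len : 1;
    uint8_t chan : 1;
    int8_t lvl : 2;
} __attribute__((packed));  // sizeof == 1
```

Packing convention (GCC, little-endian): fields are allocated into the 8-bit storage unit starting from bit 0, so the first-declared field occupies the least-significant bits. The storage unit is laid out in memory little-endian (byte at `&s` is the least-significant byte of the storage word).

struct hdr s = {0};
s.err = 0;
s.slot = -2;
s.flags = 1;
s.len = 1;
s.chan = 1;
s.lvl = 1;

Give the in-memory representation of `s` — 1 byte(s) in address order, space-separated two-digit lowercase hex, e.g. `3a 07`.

7c

[0+:1] err=0 & 0x1 = 0x0; word=0x00
[1+:2] slot=-2 & 0x3 = 0x2; word=0x04
[3+:1] flags=1 & 0x1 = 0x1; word=0x0c
[4+:1] len=1 & 0x1 = 0x1; word=0x1c
[5+:1] chan=1 & 0x1 = 0x1; word=0x3c
[6+:2] lvl=1 & 0x3 = 0x1; word=0x7c
word = 0x7c → little-endian bytes:
  [0]=0x7c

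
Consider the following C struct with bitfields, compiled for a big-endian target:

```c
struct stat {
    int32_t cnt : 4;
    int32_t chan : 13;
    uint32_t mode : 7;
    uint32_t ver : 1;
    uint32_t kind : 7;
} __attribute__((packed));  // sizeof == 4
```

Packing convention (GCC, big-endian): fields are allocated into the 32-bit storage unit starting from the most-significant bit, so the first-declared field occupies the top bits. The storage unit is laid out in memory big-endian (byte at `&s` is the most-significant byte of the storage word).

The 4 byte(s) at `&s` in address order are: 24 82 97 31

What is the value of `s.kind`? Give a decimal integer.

49

[0]=0x24 [1]=0x82 [2]=0x97 [3]=0x31 (big-endian) → word 0x24829731
cnt [28+:4] = (word>>28) & 0xf = 2
chan [15+:13] = (word>>15) & 0x1fff = 2309
mode [8+:7] = (word>>8) & 0x7f = 23
ver [7+:1] = (word>>7) & 0x1 = 0
kind [0+:7] = (word>>0) & 0x7f = 49  ←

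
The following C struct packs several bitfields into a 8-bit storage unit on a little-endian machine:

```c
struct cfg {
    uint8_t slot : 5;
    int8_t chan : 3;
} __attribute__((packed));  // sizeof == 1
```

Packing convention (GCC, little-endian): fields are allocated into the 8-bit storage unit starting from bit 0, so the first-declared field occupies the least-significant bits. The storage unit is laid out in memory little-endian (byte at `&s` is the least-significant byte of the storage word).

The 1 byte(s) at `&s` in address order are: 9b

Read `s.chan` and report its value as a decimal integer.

[0]=0x9b (little-endian) → word 0x9b
slot:5 @ bit 0 → (0x9b>>0)&0x1f = 0x1b
chan:3 @ bit 5 → (0x9b>>5)&0x7 = 0x4  ←
chan signed 3b, MSB=1: 4 - 8 = -4

-4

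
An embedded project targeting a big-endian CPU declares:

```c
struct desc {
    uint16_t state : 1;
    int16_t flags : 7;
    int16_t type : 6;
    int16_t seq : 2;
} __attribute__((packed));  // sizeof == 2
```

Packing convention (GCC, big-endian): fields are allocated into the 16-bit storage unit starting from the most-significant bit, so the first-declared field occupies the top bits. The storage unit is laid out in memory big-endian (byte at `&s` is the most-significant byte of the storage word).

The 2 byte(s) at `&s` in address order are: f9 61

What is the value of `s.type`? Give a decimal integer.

24

[0]=0xf9 [1]=0x61 (big-endian) → word 0xf961
state:1 @ bit 15 → (0xf961>>15)&0x1 = 0x1
flags:7 @ bit 8 → (0xf961>>8)&0x7f = 0x79
type:6 @ bit 2 → (0xf961>>2)&0x3f = 0x18  ←
seq:2 @ bit 0 → (0xf961>>0)&0x3 = 0x1
type signed 6b, MSB=0: value = 24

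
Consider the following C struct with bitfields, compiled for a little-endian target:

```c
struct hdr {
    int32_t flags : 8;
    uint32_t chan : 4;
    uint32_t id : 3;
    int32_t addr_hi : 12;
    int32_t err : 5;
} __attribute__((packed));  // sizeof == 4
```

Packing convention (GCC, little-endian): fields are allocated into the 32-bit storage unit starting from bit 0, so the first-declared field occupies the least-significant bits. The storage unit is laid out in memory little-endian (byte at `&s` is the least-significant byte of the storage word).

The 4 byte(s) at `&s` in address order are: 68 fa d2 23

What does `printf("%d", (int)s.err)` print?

[0]=0x68 [1]=0xfa [2]=0xd2 [3]=0x23 (little-endian) → word 0x23d2fa68
flags:8 @ bit 0 → (0x23d2fa68>>0)&0xff = 0x68
chan:4 @ bit 8 → (0x23d2fa68>>8)&0xf = 0xa
id:3 @ bit 12 → (0x23d2fa68>>12)&0x7 = 0x7
addr_hi:12 @ bit 15 → (0x23d2fa68>>15)&0xfff = 0x7a5
err:5 @ bit 27 → (0x23d2fa68>>27)&0x1f = 0x4  ←
err signed 5b, MSB=0: value = 4

4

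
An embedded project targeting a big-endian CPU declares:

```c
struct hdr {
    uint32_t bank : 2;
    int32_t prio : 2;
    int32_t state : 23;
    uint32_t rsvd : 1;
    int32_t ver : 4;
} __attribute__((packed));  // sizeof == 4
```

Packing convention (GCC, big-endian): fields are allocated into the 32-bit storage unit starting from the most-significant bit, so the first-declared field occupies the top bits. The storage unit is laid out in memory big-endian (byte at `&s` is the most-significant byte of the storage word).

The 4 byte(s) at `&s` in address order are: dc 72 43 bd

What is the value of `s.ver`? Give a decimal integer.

[0]=0xdc [1]=0x72 [2]=0x43 [3]=0xbd (big-endian) → word 0xdc7243bd
bank [30+:2] = (word>>30) & 0x3 = 3
prio [28+:2] = (word>>28) & 0x3 = 1
state [5+:23] = (word>>5) & 0x7fffff = 6525469
rsvd [4+:1] = (word>>4) & 0x1 = 1
ver [0+:4] = (word>>0) & 0xf = 13  ←
ver signed 4b, MSB=1: 13 - 16 = -3

-3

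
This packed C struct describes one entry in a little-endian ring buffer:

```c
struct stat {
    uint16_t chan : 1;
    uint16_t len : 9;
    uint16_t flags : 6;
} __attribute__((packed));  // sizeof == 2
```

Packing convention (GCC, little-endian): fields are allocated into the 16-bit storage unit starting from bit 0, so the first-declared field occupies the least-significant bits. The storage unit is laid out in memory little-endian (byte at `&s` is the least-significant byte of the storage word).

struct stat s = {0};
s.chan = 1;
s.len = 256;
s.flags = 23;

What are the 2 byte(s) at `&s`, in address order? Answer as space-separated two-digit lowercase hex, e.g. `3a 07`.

01 5e

chan (1b) val=1 bits=0x1 at bit 0: 0x0001
len (9b) val=256 bits=0x100 at bit 1: 0x0201
flags (6b) val=23 bits=0x17 at bit 10: 0x5e01
word = 0x5e01 → little-endian bytes:
  [0]=0x01  [1]=0x5e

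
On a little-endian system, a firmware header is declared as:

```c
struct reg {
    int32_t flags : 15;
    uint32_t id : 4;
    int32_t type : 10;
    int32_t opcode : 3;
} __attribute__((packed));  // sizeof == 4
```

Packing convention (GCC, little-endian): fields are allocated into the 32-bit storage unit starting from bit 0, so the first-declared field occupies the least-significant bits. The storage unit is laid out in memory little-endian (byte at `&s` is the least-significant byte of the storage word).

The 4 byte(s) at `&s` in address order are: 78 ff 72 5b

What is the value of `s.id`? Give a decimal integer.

5

[0]=0x78 [1]=0xff [2]=0x72 [3]=0x5b (little-endian) → word 0x5b72ff78
flags [0+:15] = (word>>0) & 0x7fff = 32632
id [15+:4] = (word>>15) & 0xf = 5  ←
type [19+:10] = (word>>19) & 0x3ff = 878
opcode [29+:3] = (word>>29) & 0x7 = 2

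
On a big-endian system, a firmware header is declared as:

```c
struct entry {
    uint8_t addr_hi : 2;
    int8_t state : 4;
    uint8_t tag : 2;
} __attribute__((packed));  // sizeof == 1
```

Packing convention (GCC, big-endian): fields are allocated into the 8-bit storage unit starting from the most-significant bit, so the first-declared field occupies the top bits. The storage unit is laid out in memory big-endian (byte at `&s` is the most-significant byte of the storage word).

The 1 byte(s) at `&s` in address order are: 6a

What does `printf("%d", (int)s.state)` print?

[0]=0x6a (big-endian) → word 0x6a
addr_hi:2 @ bit 6 → (0x6a>>6)&0x3 = 0x1
state:4 @ bit 2 → (0x6a>>2)&0xf = 0xa  ←
tag:2 @ bit 0 → (0x6a>>0)&0x3 = 0x2
state signed 4b, MSB=1: 10 - 16 = -6

-6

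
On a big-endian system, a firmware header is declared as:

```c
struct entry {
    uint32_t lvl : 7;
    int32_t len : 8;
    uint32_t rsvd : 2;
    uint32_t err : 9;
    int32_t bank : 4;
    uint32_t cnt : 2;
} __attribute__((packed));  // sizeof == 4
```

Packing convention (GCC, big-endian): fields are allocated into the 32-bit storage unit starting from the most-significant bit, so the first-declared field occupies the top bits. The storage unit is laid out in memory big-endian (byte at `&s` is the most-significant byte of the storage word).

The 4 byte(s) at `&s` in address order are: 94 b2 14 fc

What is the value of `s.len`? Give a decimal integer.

[0]=0x94 [1]=0xb2 [2]=0x14 [3]=0xfc (big-endian) → word 0x94b214fc
lvl [25+:7] = (word>>25) & 0x7f = 74
len [17+:8] = (word>>17) & 0xff = 89  ←
rsvd [15+:2] = (word>>15) & 0x3 = 0
err [6+:9] = (word>>6) & 0x1ff = 83
bank [2+:4] = (word>>2) & 0xf = 15
cnt [0+:2] = (word>>0) & 0x3 = 0
len signed 8b, MSB=0: value = 89

89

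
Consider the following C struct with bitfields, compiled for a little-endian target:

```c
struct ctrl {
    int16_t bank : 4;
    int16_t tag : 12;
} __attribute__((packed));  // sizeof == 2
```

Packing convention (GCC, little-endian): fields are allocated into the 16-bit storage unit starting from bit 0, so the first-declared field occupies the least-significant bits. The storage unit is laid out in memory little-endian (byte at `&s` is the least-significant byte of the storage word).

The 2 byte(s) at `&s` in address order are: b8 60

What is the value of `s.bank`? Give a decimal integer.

-8

[0]=0xb8 [1]=0x60 (little-endian) → word 0x60b8
bank [0+:4] = (word>>0) & 0xf = 8  ←
tag [4+:12] = (word>>4) & 0xfff = 1547
bank signed 4b, MSB=1: 8 - 16 = -8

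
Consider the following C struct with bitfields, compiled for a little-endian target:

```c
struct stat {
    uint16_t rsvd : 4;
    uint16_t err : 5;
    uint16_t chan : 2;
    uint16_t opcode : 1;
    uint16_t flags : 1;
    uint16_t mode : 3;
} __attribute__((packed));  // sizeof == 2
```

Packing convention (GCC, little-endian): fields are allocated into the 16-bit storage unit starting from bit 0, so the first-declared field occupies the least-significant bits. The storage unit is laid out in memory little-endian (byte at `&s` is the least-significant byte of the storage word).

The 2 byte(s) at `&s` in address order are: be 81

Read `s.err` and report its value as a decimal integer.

27

[0]=0xbe [1]=0x81 (little-endian) → word 0x81be
rsvd:4 @ bit 0 → (0x81be>>0)&0xf = 0xe
err:5 @ bit 4 → (0x81be>>4)&0x1f = 0x1b  ←
chan:2 @ bit 9 → (0x81be>>9)&0x3 = 0x0
opcode:1 @ bit 11 → (0x81be>>11)&0x1 = 0x0
flags:1 @ bit 12 → (0x81be>>12)&0x1 = 0x0
mode:3 @ bit 13 → (0x81be>>13)&0x7 = 0x4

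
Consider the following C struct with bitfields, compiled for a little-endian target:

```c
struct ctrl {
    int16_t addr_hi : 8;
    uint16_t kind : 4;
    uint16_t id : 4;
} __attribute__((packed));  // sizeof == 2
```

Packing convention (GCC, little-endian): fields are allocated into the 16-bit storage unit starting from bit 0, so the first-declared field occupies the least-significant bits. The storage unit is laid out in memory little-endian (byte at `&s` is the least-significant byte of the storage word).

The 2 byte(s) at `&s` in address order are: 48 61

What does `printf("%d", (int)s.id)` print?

[0]=0x48 [1]=0x61 (little-endian) → word 0x6148
addr_hi [0+:8] = (word>>0) & 0xff = 72
kind [8+:4] = (word>>8) & 0xf = 1
id [12+:4] = (word>>12) & 0xf = 6  ←

6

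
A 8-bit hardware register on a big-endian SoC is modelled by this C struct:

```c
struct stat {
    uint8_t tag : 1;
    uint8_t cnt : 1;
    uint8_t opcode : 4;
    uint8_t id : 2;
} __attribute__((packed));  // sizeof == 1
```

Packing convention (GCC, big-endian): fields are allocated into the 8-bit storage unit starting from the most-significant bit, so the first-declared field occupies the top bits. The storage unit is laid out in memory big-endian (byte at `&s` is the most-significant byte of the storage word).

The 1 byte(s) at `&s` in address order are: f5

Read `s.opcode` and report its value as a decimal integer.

13

[0]=0xf5 (big-endian) → word 0xf5
tag [7+:1] = (word>>7) & 0x1 = 1
cnt [6+:1] = (word>>6) & 0x1 = 1
opcode [2+:4] = (word>>2) & 0xf = 13  ←
id [0+:2] = (word>>0) & 0x3 = 1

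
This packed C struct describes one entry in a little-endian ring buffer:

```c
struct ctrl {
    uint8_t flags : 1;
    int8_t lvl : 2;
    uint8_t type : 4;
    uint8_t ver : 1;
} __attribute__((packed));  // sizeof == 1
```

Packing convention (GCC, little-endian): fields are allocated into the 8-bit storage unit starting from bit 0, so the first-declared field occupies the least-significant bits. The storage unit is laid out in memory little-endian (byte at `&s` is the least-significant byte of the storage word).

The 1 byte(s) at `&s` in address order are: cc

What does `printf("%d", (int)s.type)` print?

9

[0]=0xcc (little-endian) → word 0xcc
flags [0+:1] = (word>>0) & 0x1 = 0
lvl [1+:2] = (word>>1) & 0x3 = 2
type [3+:4] = (word>>3) & 0xf = 9  ←
ver [7+:1] = (word>>7) & 0x1 = 1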